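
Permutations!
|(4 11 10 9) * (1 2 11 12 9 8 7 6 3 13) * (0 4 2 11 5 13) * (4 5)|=20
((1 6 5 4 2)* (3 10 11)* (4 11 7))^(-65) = (1 4 10 11 6 2 7 3 5)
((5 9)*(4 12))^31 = ((4 12)(5 9))^31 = (4 12)(5 9)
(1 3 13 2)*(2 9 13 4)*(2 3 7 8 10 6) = (1 7 8 10 6 2)(3 4)(9 13) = [0, 7, 1, 4, 3, 5, 2, 8, 10, 13, 6, 11, 12, 9]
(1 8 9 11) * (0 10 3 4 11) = (0 10 3 4 11 1 8 9) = [10, 8, 2, 4, 11, 5, 6, 7, 9, 0, 3, 1]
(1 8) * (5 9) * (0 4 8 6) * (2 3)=(0 4 8 1 6)(2 3)(5 9)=[4, 6, 3, 2, 8, 9, 0, 7, 1, 5]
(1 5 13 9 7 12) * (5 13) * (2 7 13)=[0, 2, 7, 3, 4, 5, 6, 12, 8, 13, 10, 11, 1, 9]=(1 2 7 12)(9 13)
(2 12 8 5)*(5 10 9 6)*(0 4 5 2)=(0 4 5)(2 12 8 10 9 6)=[4, 1, 12, 3, 5, 0, 2, 7, 10, 6, 9, 11, 8]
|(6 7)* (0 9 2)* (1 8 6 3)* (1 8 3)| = |(0 9 2)(1 3 8 6 7)| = 15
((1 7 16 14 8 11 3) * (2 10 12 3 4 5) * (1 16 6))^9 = ((1 7 6)(2 10 12 3 16 14 8 11 4 5))^9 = (2 5 4 11 8 14 16 3 12 10)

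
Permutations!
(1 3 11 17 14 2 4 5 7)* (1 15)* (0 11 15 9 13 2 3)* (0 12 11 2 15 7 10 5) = (0 2 4)(1 12 11 17 14 3 7 9 13 15)(5 10) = [2, 12, 4, 7, 0, 10, 6, 9, 8, 13, 5, 17, 11, 15, 3, 1, 16, 14]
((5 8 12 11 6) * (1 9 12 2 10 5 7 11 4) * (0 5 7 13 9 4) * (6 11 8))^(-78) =(13)(2 7)(8 10)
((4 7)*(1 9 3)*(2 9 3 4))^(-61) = ((1 3)(2 9 4 7))^(-61) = (1 3)(2 7 4 9)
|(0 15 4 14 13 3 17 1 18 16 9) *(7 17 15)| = |(0 7 17 1 18 16 9)(3 15 4 14 13)| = 35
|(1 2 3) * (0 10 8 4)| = |(0 10 8 4)(1 2 3)| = 12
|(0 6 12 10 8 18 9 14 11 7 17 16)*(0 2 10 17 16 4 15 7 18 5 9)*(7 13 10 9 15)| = |(0 6 12 17 4 7 16 2 9 14 11 18)(5 15 13 10 8)| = 60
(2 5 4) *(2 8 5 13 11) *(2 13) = (4 8 5)(11 13) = [0, 1, 2, 3, 8, 4, 6, 7, 5, 9, 10, 13, 12, 11]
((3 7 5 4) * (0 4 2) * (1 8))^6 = (8) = ((0 4 3 7 5 2)(1 8))^6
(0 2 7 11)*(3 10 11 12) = (0 2 7 12 3 10 11) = [2, 1, 7, 10, 4, 5, 6, 12, 8, 9, 11, 0, 3]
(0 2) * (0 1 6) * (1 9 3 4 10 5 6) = (0 2 9 3 4 10 5 6) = [2, 1, 9, 4, 10, 6, 0, 7, 8, 3, 5]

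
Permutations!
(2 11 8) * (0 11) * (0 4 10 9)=(0 11 8 2 4 10 9)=[11, 1, 4, 3, 10, 5, 6, 7, 2, 0, 9, 8]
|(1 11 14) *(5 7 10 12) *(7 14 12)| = |(1 11 12 5 14)(7 10)| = 10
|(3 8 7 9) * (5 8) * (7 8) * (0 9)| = 5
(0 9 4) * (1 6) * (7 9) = (0 7 9 4)(1 6) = [7, 6, 2, 3, 0, 5, 1, 9, 8, 4]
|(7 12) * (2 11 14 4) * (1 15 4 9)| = 14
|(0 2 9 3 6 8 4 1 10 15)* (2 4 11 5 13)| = |(0 4 1 10 15)(2 9 3 6 8 11 5 13)| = 40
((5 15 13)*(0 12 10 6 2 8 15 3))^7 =((0 12 10 6 2 8 15 13 5 3))^7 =(0 13 2 12 5 8 10 3 15 6)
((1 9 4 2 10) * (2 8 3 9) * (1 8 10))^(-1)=(1 2)(3 8 10 4 9)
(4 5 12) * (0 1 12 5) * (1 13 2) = (0 13 2 1 12 4) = [13, 12, 1, 3, 0, 5, 6, 7, 8, 9, 10, 11, 4, 2]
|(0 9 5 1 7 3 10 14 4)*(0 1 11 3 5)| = 8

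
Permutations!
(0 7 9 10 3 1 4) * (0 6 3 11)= (0 7 9 10 11)(1 4 6 3)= [7, 4, 2, 1, 6, 5, 3, 9, 8, 10, 11, 0]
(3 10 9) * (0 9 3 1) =(0 9 1)(3 10) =[9, 0, 2, 10, 4, 5, 6, 7, 8, 1, 3]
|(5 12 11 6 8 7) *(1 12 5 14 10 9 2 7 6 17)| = 20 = |(1 12 11 17)(2 7 14 10 9)(6 8)|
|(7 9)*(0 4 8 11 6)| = 10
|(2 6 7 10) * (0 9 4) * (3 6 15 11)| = 21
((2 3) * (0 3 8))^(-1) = (0 8 2 3)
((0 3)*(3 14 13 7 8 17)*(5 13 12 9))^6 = ((0 14 12 9 5 13 7 8 17 3))^6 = (0 7 12 17 5)(3 13 14 8 9)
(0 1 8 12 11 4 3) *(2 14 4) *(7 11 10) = (0 1 8 12 10 7 11 2 14 4 3) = [1, 8, 14, 0, 3, 5, 6, 11, 12, 9, 7, 2, 10, 13, 4]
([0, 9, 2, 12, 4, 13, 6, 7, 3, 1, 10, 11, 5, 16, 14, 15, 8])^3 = (1 9)(3 13)(5 8)(12 16)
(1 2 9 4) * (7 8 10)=(1 2 9 4)(7 8 10)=[0, 2, 9, 3, 1, 5, 6, 8, 10, 4, 7]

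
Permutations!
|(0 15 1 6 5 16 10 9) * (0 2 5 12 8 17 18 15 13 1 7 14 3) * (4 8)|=65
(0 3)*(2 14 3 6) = [6, 1, 14, 0, 4, 5, 2, 7, 8, 9, 10, 11, 12, 13, 3] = (0 6 2 14 3)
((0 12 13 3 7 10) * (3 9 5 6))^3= (0 9 3)(5 7 12)(6 10 13)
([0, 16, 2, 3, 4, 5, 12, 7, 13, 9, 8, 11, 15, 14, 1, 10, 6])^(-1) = (1 14 13 8 10 15 12 6 16)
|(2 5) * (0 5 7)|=|(0 5 2 7)|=4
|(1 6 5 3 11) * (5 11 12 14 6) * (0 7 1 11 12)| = 15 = |(0 7 1 5 3)(6 12 14)|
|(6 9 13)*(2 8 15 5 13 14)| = |(2 8 15 5 13 6 9 14)| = 8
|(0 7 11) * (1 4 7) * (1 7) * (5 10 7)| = |(0 5 10 7 11)(1 4)| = 10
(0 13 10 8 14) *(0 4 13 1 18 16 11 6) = (0 1 18 16 11 6)(4 13 10 8 14) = [1, 18, 2, 3, 13, 5, 0, 7, 14, 9, 8, 6, 12, 10, 4, 15, 11, 17, 16]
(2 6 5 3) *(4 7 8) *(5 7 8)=(2 6 7 5 3)(4 8)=[0, 1, 6, 2, 8, 3, 7, 5, 4]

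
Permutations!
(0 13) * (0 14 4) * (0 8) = (0 13 14 4 8) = [13, 1, 2, 3, 8, 5, 6, 7, 0, 9, 10, 11, 12, 14, 4]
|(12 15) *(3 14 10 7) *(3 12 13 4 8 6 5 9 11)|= 13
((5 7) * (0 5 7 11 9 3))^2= (0 11 3 5 9)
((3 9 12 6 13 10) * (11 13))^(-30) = (3 13 6 9 10 11 12)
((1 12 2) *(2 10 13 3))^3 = ((1 12 10 13 3 2))^3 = (1 13)(2 10)(3 12)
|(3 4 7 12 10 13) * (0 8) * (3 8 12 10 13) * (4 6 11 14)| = 28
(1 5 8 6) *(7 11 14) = (1 5 8 6)(7 11 14) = [0, 5, 2, 3, 4, 8, 1, 11, 6, 9, 10, 14, 12, 13, 7]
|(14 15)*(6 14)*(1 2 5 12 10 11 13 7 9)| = |(1 2 5 12 10 11 13 7 9)(6 14 15)| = 9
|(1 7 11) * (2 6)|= |(1 7 11)(2 6)|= 6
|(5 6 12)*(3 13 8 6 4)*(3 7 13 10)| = |(3 10)(4 7 13 8 6 12 5)| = 14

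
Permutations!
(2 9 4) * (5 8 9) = (2 5 8 9 4) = [0, 1, 5, 3, 2, 8, 6, 7, 9, 4]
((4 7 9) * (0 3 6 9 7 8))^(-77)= (0 3 6 9 4 8)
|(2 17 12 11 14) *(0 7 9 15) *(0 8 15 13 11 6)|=10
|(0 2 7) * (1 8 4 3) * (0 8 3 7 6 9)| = |(0 2 6 9)(1 3)(4 7 8)| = 12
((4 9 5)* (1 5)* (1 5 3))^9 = (9)(1 3)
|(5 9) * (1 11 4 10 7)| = 10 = |(1 11 4 10 7)(5 9)|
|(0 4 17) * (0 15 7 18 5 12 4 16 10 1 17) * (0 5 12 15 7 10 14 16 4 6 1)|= 30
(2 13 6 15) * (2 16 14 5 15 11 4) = (2 13 6 11 4)(5 15 16 14) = [0, 1, 13, 3, 2, 15, 11, 7, 8, 9, 10, 4, 12, 6, 5, 16, 14]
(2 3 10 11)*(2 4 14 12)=(2 3 10 11 4 14 12)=[0, 1, 3, 10, 14, 5, 6, 7, 8, 9, 11, 4, 2, 13, 12]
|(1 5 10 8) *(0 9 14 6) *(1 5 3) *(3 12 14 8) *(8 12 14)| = |(0 9 12 8 5 10 3 1 14 6)| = 10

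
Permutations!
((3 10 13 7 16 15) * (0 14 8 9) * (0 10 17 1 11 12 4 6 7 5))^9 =((0 14 8 9 10 13 5)(1 11 12 4 6 7 16 15 3 17))^9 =(0 8 10 5 14 9 13)(1 17 3 15 16 7 6 4 12 11)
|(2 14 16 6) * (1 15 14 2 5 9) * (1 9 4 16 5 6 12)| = |(1 15 14 5 4 16 12)| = 7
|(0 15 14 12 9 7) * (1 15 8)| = 8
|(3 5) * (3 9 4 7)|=5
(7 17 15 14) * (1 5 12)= (1 5 12)(7 17 15 14)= [0, 5, 2, 3, 4, 12, 6, 17, 8, 9, 10, 11, 1, 13, 7, 14, 16, 15]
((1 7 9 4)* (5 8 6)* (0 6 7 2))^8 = (0 2 1 4 9 7 8 5 6)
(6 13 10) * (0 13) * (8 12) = (0 13 10 6)(8 12) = [13, 1, 2, 3, 4, 5, 0, 7, 12, 9, 6, 11, 8, 10]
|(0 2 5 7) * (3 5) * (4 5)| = 6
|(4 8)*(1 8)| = |(1 8 4)| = 3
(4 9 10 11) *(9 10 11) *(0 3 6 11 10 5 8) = [3, 1, 2, 6, 5, 8, 11, 7, 0, 10, 9, 4] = (0 3 6 11 4 5 8)(9 10)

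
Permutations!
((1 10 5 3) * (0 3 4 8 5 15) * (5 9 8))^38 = ((0 3 1 10 15)(4 5)(8 9))^38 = (0 10 3 15 1)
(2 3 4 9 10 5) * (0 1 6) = (0 1 6)(2 3 4 9 10 5) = [1, 6, 3, 4, 9, 2, 0, 7, 8, 10, 5]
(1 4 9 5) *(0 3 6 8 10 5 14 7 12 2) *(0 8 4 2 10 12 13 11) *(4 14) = (0 3 6 14 7 13 11)(1 2 8 12 10 5)(4 9) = [3, 2, 8, 6, 9, 1, 14, 13, 12, 4, 5, 0, 10, 11, 7]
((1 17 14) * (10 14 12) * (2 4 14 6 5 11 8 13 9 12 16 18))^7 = ((1 17 16 18 2 4 14)(5 11 8 13 9 12 10 6))^7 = (18)(5 6 10 12 9 13 8 11)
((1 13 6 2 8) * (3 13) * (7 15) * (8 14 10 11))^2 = ((1 3 13 6 2 14 10 11 8)(7 15))^2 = (15)(1 13 2 10 8 3 6 14 11)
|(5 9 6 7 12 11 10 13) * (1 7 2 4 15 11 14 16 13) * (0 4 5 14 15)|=12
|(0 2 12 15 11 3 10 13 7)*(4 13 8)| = |(0 2 12 15 11 3 10 8 4 13 7)| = 11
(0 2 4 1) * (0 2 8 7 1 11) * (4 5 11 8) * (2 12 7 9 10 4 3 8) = (0 3 8 9 10 4 2 5 11)(1 12 7) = [3, 12, 5, 8, 2, 11, 6, 1, 9, 10, 4, 0, 7]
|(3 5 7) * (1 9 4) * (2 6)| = |(1 9 4)(2 6)(3 5 7)| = 6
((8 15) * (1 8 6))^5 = (1 8 15 6)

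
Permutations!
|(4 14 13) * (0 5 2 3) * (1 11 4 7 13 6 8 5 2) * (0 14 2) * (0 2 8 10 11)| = 22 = |(0 2 3 14 6 10 11 4 8 5 1)(7 13)|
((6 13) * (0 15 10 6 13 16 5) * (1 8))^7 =((0 15 10 6 16 5)(1 8))^7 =(0 15 10 6 16 5)(1 8)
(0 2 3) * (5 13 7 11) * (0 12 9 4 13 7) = (0 2 3 12 9 4 13)(5 7 11) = [2, 1, 3, 12, 13, 7, 6, 11, 8, 4, 10, 5, 9, 0]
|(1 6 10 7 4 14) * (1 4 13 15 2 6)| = 6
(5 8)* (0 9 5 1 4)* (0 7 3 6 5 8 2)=[9, 4, 0, 6, 7, 2, 5, 3, 1, 8]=(0 9 8 1 4 7 3 6 5 2)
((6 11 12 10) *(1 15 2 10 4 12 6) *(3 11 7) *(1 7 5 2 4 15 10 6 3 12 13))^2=((1 10 7 12 15 4 13)(2 6 5)(3 11))^2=(1 7 15 13 10 12 4)(2 5 6)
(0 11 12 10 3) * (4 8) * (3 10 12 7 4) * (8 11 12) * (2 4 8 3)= (0 12 3)(2 4 11 7 8)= [12, 1, 4, 0, 11, 5, 6, 8, 2, 9, 10, 7, 3]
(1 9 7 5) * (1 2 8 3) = (1 9 7 5 2 8 3) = [0, 9, 8, 1, 4, 2, 6, 5, 3, 7]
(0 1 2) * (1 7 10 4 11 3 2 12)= [7, 12, 0, 2, 11, 5, 6, 10, 8, 9, 4, 3, 1]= (0 7 10 4 11 3 2)(1 12)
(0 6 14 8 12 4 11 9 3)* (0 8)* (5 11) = (0 6 14)(3 8 12 4 5 11 9) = [6, 1, 2, 8, 5, 11, 14, 7, 12, 3, 10, 9, 4, 13, 0]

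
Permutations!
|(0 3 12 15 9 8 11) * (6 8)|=8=|(0 3 12 15 9 6 8 11)|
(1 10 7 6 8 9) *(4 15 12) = (1 10 7 6 8 9)(4 15 12) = [0, 10, 2, 3, 15, 5, 8, 6, 9, 1, 7, 11, 4, 13, 14, 12]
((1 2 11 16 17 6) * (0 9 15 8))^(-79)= ((0 9 15 8)(1 2 11 16 17 6))^(-79)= (0 9 15 8)(1 6 17 16 11 2)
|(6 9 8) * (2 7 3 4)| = |(2 7 3 4)(6 9 8)| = 12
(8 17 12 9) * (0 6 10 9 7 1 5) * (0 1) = [6, 5, 2, 3, 4, 1, 10, 0, 17, 8, 9, 11, 7, 13, 14, 15, 16, 12] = (0 6 10 9 8 17 12 7)(1 5)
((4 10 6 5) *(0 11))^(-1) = ((0 11)(4 10 6 5))^(-1) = (0 11)(4 5 6 10)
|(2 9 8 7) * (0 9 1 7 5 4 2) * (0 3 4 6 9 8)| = |(0 8 5 6 9)(1 7 3 4 2)| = 5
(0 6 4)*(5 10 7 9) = (0 6 4)(5 10 7 9) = [6, 1, 2, 3, 0, 10, 4, 9, 8, 5, 7]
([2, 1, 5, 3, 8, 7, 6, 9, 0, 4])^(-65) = (0 4 7 2 8 9 5)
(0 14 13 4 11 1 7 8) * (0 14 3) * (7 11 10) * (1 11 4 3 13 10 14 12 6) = (0 13 3)(1 4 14 10 7 8 12 6) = [13, 4, 2, 0, 14, 5, 1, 8, 12, 9, 7, 11, 6, 3, 10]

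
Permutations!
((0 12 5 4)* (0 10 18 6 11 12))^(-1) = ((4 10 18 6 11 12 5))^(-1) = (4 5 12 11 6 18 10)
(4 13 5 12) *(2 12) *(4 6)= (2 12 6 4 13 5)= [0, 1, 12, 3, 13, 2, 4, 7, 8, 9, 10, 11, 6, 5]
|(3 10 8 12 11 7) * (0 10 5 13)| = |(0 10 8 12 11 7 3 5 13)| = 9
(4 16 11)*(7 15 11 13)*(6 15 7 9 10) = (4 16 13 9 10 6 15 11) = [0, 1, 2, 3, 16, 5, 15, 7, 8, 10, 6, 4, 12, 9, 14, 11, 13]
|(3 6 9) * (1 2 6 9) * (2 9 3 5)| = 5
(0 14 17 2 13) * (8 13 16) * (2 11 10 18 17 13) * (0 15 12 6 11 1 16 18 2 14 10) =(0 10 2 18 17 1 16 8 14 13 15 12 6 11) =[10, 16, 18, 3, 4, 5, 11, 7, 14, 9, 2, 0, 6, 15, 13, 12, 8, 1, 17]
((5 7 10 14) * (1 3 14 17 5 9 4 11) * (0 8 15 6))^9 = (0 8 15 6)(1 9)(3 4)(5 7 10 17)(11 14) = ((0 8 15 6)(1 3 14 9 4 11)(5 7 10 17))^9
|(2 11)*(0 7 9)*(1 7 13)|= |(0 13 1 7 9)(2 11)|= 10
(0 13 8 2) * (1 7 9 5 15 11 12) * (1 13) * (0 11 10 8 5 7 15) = (0 1 15 10 8 2 11 12 13 5)(7 9) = [1, 15, 11, 3, 4, 0, 6, 9, 2, 7, 8, 12, 13, 5, 14, 10]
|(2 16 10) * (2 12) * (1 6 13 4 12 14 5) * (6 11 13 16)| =11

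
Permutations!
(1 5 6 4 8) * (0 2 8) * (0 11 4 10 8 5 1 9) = (0 2 5 6 10 8 9)(4 11) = [2, 1, 5, 3, 11, 6, 10, 7, 9, 0, 8, 4]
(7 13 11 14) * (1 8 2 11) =(1 8 2 11 14 7 13) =[0, 8, 11, 3, 4, 5, 6, 13, 2, 9, 10, 14, 12, 1, 7]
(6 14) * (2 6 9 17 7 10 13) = (2 6 14 9 17 7 10 13) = [0, 1, 6, 3, 4, 5, 14, 10, 8, 17, 13, 11, 12, 2, 9, 15, 16, 7]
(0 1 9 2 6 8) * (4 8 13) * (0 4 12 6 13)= [1, 9, 13, 3, 8, 5, 0, 7, 4, 2, 10, 11, 6, 12]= (0 1 9 2 13 12 6)(4 8)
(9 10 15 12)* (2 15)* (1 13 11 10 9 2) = [0, 13, 15, 3, 4, 5, 6, 7, 8, 9, 1, 10, 2, 11, 14, 12] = (1 13 11 10)(2 15 12)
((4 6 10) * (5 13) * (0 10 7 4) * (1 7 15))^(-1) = (0 10)(1 15 6 4 7)(5 13) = ((0 10)(1 7 4 6 15)(5 13))^(-1)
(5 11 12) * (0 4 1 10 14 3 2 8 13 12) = (0 4 1 10 14 3 2 8 13 12 5 11) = [4, 10, 8, 2, 1, 11, 6, 7, 13, 9, 14, 0, 5, 12, 3]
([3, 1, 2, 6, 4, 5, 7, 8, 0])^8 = [7, 1, 2, 8, 4, 5, 0, 3, 6]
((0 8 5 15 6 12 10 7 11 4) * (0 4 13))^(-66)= (0 6 11 5 10)(7 8 12 13 15)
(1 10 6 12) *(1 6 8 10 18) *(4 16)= (1 18)(4 16)(6 12)(8 10)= [0, 18, 2, 3, 16, 5, 12, 7, 10, 9, 8, 11, 6, 13, 14, 15, 4, 17, 1]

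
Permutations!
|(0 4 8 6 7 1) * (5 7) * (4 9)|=8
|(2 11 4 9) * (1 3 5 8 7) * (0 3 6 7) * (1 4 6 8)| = 30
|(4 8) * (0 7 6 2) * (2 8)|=6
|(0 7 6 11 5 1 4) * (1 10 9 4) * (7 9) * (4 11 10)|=|(0 9 11 5 4)(6 10 7)|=15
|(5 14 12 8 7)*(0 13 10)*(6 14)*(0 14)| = |(0 13 10 14 12 8 7 5 6)| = 9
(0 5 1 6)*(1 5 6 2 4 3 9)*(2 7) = (0 6)(1 7 2 4 3 9) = [6, 7, 4, 9, 3, 5, 0, 2, 8, 1]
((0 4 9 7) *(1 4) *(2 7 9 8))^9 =(9)(0 8)(1 2)(4 7)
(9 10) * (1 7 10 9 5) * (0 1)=(0 1 7 10 5)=[1, 7, 2, 3, 4, 0, 6, 10, 8, 9, 5]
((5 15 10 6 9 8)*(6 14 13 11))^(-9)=((5 15 10 14 13 11 6 9 8))^(-9)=(15)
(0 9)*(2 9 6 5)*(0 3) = (0 6 5 2 9 3) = [6, 1, 9, 0, 4, 2, 5, 7, 8, 3]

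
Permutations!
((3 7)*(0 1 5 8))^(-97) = (0 8 5 1)(3 7)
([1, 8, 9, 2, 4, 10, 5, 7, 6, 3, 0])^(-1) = [10, 0, 3, 9, 4, 6, 8, 7, 1, 2, 5]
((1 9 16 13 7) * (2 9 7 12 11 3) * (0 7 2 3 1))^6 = (1 11 12 13 16 9 2)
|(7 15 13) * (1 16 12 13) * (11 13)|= 7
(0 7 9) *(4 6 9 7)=(0 4 6 9)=[4, 1, 2, 3, 6, 5, 9, 7, 8, 0]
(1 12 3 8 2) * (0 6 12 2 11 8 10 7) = (0 6 12 3 10 7)(1 2)(8 11) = [6, 2, 1, 10, 4, 5, 12, 0, 11, 9, 7, 8, 3]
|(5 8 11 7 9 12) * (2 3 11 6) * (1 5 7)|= |(1 5 8 6 2 3 11)(7 9 12)|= 21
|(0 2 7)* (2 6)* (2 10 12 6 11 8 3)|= |(0 11 8 3 2 7)(6 10 12)|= 6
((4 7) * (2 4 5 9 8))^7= (2 4 7 5 9 8)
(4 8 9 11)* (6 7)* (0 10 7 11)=(0 10 7 6 11 4 8 9)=[10, 1, 2, 3, 8, 5, 11, 6, 9, 0, 7, 4]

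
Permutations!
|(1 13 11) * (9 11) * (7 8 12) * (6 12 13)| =8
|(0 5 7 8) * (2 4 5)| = |(0 2 4 5 7 8)| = 6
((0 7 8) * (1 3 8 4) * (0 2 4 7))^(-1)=(1 4 2 8 3)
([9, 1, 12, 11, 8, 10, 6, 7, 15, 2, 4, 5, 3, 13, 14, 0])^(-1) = (0 15 8 4 10 5 11 3 12 2 9)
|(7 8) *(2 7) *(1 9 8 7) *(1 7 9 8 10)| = 6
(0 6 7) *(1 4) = (0 6 7)(1 4) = [6, 4, 2, 3, 1, 5, 7, 0]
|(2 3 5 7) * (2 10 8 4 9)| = |(2 3 5 7 10 8 4 9)| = 8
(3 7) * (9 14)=(3 7)(9 14)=[0, 1, 2, 7, 4, 5, 6, 3, 8, 14, 10, 11, 12, 13, 9]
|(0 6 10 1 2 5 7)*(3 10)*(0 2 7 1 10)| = |(10)(0 6 3)(1 7 2 5)| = 12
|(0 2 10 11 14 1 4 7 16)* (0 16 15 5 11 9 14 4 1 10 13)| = 15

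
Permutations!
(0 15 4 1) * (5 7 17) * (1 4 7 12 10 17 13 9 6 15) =(0 1)(5 12 10 17)(6 15 7 13 9) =[1, 0, 2, 3, 4, 12, 15, 13, 8, 6, 17, 11, 10, 9, 14, 7, 16, 5]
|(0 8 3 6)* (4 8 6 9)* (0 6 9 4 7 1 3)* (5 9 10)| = 9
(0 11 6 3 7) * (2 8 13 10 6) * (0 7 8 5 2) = (0 11)(2 5)(3 8 13 10 6) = [11, 1, 5, 8, 4, 2, 3, 7, 13, 9, 6, 0, 12, 10]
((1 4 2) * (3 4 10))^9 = (1 2 4 3 10)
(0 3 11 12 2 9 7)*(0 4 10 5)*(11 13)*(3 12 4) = (0 12 2 9 7 3 13 11 4 10 5) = [12, 1, 9, 13, 10, 0, 6, 3, 8, 7, 5, 4, 2, 11]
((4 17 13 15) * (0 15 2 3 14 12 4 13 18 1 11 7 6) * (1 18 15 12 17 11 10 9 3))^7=((18)(0 12 4 11 7 6)(1 10 9 3 14 17 15 13 2))^7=(18)(0 12 4 11 7 6)(1 13 17 3 10 2 15 14 9)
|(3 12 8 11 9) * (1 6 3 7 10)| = 9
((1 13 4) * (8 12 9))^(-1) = (1 4 13)(8 9 12)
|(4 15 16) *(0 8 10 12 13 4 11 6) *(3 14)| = 10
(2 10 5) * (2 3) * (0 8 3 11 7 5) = [8, 1, 10, 2, 4, 11, 6, 5, 3, 9, 0, 7] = (0 8 3 2 10)(5 11 7)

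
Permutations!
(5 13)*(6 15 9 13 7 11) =(5 7 11 6 15 9 13) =[0, 1, 2, 3, 4, 7, 15, 11, 8, 13, 10, 6, 12, 5, 14, 9]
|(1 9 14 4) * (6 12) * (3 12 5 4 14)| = 7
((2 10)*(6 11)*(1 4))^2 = (11)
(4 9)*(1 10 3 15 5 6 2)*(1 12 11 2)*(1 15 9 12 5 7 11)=(1 10 3 9 4 12)(2 5 6 15 7 11)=[0, 10, 5, 9, 12, 6, 15, 11, 8, 4, 3, 2, 1, 13, 14, 7]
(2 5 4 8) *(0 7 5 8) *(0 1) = (0 7 5 4 1)(2 8) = [7, 0, 8, 3, 1, 4, 6, 5, 2]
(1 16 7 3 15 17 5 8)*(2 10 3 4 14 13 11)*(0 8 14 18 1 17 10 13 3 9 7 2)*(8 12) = [12, 16, 13, 15, 18, 14, 6, 4, 17, 7, 9, 0, 8, 11, 3, 10, 2, 5, 1] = (0 12 8 17 5 14 3 15 10 9 7 4 18 1 16 2 13 11)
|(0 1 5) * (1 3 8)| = 5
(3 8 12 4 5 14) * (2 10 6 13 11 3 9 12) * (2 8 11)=(2 10 6 13)(3 11)(4 5 14 9 12)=[0, 1, 10, 11, 5, 14, 13, 7, 8, 12, 6, 3, 4, 2, 9]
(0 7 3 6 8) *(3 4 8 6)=(0 7 4 8)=[7, 1, 2, 3, 8, 5, 6, 4, 0]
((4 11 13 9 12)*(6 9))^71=(4 12 9 6 13 11)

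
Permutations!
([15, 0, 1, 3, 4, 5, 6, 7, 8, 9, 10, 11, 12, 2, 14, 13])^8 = [2, 13, 15, 3, 4, 5, 6, 7, 8, 9, 10, 11, 12, 0, 14, 1]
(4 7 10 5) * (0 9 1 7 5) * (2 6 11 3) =(0 9 1 7 10)(2 6 11 3)(4 5) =[9, 7, 6, 2, 5, 4, 11, 10, 8, 1, 0, 3]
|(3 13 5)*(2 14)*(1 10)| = 6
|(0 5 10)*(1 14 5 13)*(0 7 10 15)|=6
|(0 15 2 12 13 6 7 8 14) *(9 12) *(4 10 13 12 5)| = |(0 15 2 9 5 4 10 13 6 7 8 14)| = 12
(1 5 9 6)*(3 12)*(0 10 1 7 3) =(0 10 1 5 9 6 7 3 12) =[10, 5, 2, 12, 4, 9, 7, 3, 8, 6, 1, 11, 0]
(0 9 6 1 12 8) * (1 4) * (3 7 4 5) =(0 9 6 5 3 7 4 1 12 8) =[9, 12, 2, 7, 1, 3, 5, 4, 0, 6, 10, 11, 8]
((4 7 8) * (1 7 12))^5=(12)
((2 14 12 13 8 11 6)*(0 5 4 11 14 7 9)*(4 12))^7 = (0 11 12 2 8 9 4 5 6 13 7 14)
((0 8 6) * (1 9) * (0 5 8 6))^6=((0 6 5 8)(1 9))^6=(9)(0 5)(6 8)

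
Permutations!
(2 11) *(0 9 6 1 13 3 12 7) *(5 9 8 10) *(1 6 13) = [8, 1, 11, 12, 4, 9, 6, 0, 10, 13, 5, 2, 7, 3] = (0 8 10 5 9 13 3 12 7)(2 11)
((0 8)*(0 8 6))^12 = (8)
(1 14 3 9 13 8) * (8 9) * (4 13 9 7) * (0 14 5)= [14, 5, 2, 8, 13, 0, 6, 4, 1, 9, 10, 11, 12, 7, 3]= (0 14 3 8 1 5)(4 13 7)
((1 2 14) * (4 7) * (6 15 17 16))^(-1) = ((1 2 14)(4 7)(6 15 17 16))^(-1) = (1 14 2)(4 7)(6 16 17 15)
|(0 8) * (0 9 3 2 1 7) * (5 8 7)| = |(0 7)(1 5 8 9 3 2)| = 6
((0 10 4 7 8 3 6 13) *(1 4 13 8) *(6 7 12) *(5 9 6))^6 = (13)(1 8 5)(3 9 4)(6 12 7) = ((0 10 13)(1 4 12 5 9 6 8 3 7))^6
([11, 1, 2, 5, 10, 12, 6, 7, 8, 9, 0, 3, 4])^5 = (0 4 5 11 10 12 3)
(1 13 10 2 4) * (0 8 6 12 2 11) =(0 8 6 12 2 4 1 13 10 11) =[8, 13, 4, 3, 1, 5, 12, 7, 6, 9, 11, 0, 2, 10]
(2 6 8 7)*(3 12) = (2 6 8 7)(3 12) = [0, 1, 6, 12, 4, 5, 8, 2, 7, 9, 10, 11, 3]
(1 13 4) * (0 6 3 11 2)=(0 6 3 11 2)(1 13 4)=[6, 13, 0, 11, 1, 5, 3, 7, 8, 9, 10, 2, 12, 4]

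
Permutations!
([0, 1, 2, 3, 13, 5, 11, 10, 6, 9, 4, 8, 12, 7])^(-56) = (13)(6 11 8)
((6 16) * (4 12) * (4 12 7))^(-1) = ((4 7)(6 16))^(-1) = (4 7)(6 16)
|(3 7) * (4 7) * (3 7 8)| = 3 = |(3 4 8)|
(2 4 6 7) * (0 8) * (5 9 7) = [8, 1, 4, 3, 6, 9, 5, 2, 0, 7] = (0 8)(2 4 6 5 9 7)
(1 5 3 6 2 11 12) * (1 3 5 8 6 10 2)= [0, 8, 11, 10, 4, 5, 1, 7, 6, 9, 2, 12, 3]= (1 8 6)(2 11 12 3 10)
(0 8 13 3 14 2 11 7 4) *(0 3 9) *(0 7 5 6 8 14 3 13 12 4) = (0 14 2 11 5 6 8 12 4 13 9 7) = [14, 1, 11, 3, 13, 6, 8, 0, 12, 7, 10, 5, 4, 9, 2]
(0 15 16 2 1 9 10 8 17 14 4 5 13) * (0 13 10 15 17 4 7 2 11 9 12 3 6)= (0 17 14 7 2 1 12 3 6)(4 5 10 8)(9 15 16 11)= [17, 12, 1, 6, 5, 10, 0, 2, 4, 15, 8, 9, 3, 13, 7, 16, 11, 14]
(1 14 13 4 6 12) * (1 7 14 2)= (1 2)(4 6 12 7 14 13)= [0, 2, 1, 3, 6, 5, 12, 14, 8, 9, 10, 11, 7, 4, 13]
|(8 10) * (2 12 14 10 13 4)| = |(2 12 14 10 8 13 4)| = 7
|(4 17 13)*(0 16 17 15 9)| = 7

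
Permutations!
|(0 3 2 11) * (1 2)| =5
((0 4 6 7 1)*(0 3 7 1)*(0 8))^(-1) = ((0 4 6 1 3 7 8))^(-1) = (0 8 7 3 1 6 4)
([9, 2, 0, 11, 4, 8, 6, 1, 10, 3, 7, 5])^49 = (0 2 1 7 10 8 5 11 3 9)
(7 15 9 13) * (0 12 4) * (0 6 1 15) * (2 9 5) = (0 12 4 6 1 15 5 2 9 13 7) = [12, 15, 9, 3, 6, 2, 1, 0, 8, 13, 10, 11, 4, 7, 14, 5]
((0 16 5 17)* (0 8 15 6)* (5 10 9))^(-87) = (0 9 8)(5 15 16)(6 10 17)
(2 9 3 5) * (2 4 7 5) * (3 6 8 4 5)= [0, 1, 9, 2, 7, 5, 8, 3, 4, 6]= (2 9 6 8 4 7 3)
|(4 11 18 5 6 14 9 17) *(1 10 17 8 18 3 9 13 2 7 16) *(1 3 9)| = 16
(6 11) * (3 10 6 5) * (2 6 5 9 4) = [0, 1, 6, 10, 2, 3, 11, 7, 8, 4, 5, 9] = (2 6 11 9 4)(3 10 5)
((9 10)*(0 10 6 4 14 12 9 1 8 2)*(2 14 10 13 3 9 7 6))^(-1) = (0 2 9 3 13)(1 10 4 6 7 12 14 8)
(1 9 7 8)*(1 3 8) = (1 9 7)(3 8) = [0, 9, 2, 8, 4, 5, 6, 1, 3, 7]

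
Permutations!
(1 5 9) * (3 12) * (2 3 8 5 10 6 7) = (1 10 6 7 2 3 12 8 5 9) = [0, 10, 3, 12, 4, 9, 7, 2, 5, 1, 6, 11, 8]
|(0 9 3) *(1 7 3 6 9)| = 4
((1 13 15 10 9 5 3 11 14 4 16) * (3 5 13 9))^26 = (1 11 13 4 10)(3 9 14 15 16)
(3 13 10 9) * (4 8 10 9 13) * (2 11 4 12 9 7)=[0, 1, 11, 12, 8, 5, 6, 2, 10, 3, 13, 4, 9, 7]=(2 11 4 8 10 13 7)(3 12 9)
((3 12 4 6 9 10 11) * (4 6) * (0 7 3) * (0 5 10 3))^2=(3 6)(5 11 10)(9 12)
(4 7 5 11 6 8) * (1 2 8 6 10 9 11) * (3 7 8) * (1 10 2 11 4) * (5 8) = [0, 11, 3, 7, 5, 10, 6, 8, 1, 4, 9, 2] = (1 11 2 3 7 8)(4 5 10 9)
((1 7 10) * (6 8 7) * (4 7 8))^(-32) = (1 7 6 10 4)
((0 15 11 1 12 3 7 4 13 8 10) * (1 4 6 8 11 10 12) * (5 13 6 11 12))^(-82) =((0 15 10)(3 7 11 4 6 8 5 13 12))^(-82) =(0 10 15)(3 12 13 5 8 6 4 11 7)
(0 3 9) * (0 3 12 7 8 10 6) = [12, 1, 2, 9, 4, 5, 0, 8, 10, 3, 6, 11, 7] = (0 12 7 8 10 6)(3 9)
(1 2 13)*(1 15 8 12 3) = [0, 2, 13, 1, 4, 5, 6, 7, 12, 9, 10, 11, 3, 15, 14, 8] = (1 2 13 15 8 12 3)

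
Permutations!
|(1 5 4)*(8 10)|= |(1 5 4)(8 10)|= 6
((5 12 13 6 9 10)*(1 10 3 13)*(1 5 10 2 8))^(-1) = ((1 2 8)(3 13 6 9)(5 12))^(-1) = (1 8 2)(3 9 6 13)(5 12)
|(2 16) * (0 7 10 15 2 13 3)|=8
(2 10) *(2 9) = [0, 1, 10, 3, 4, 5, 6, 7, 8, 2, 9] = (2 10 9)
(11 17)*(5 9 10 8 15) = (5 9 10 8 15)(11 17) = [0, 1, 2, 3, 4, 9, 6, 7, 15, 10, 8, 17, 12, 13, 14, 5, 16, 11]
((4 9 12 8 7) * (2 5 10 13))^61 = (2 5 10 13)(4 9 12 8 7)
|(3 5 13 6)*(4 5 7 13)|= |(3 7 13 6)(4 5)|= 4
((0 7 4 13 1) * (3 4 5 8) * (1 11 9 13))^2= ((0 7 5 8 3 4 1)(9 13 11))^2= (0 5 3 1 7 8 4)(9 11 13)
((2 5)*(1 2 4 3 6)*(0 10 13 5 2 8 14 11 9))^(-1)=(0 9 11 14 8 1 6 3 4 5 13 10)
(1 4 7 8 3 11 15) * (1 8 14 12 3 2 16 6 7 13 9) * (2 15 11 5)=(1 4 13 9)(2 16 6 7 14 12 3 5)(8 15)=[0, 4, 16, 5, 13, 2, 7, 14, 15, 1, 10, 11, 3, 9, 12, 8, 6]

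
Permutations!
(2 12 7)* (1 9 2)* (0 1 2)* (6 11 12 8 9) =(0 1 6 11 12 7 2 8 9) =[1, 6, 8, 3, 4, 5, 11, 2, 9, 0, 10, 12, 7]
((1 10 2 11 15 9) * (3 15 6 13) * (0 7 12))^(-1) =(0 12 7)(1 9 15 3 13 6 11 2 10)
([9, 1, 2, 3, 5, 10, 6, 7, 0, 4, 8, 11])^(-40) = (11)(0 4 10)(5 8 9)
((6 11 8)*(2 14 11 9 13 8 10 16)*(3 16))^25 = (2 14 11 10 3 16)(6 9 13 8)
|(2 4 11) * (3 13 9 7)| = 12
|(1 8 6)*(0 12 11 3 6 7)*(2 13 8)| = 10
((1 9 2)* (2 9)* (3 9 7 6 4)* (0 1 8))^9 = (0 1 2 8)(3 4 6 7 9)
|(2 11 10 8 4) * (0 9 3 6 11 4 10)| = |(0 9 3 6 11)(2 4)(8 10)| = 10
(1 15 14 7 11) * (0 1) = (0 1 15 14 7 11) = [1, 15, 2, 3, 4, 5, 6, 11, 8, 9, 10, 0, 12, 13, 7, 14]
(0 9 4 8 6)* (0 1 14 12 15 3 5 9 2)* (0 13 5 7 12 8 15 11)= (0 2 13 5 9 4 15 3 7 12 11)(1 14 8 6)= [2, 14, 13, 7, 15, 9, 1, 12, 6, 4, 10, 0, 11, 5, 8, 3]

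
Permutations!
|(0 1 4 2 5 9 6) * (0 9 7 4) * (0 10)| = 12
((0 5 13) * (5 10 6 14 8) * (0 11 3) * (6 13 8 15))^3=((0 10 13 11 3)(5 8)(6 14 15))^3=(15)(0 11 10 3 13)(5 8)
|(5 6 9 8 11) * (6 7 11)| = 3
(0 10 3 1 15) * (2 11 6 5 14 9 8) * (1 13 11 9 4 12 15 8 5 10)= (0 1 8 2 9 5 14 4 12 15)(3 13 11 6 10)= [1, 8, 9, 13, 12, 14, 10, 7, 2, 5, 3, 6, 15, 11, 4, 0]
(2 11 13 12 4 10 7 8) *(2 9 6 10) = [0, 1, 11, 3, 2, 5, 10, 8, 9, 6, 7, 13, 4, 12] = (2 11 13 12 4)(6 10 7 8 9)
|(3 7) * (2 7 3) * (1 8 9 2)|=|(1 8 9 2 7)|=5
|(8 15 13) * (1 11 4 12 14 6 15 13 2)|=8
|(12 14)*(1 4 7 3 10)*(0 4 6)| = |(0 4 7 3 10 1 6)(12 14)| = 14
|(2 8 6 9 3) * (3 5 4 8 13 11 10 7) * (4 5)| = |(2 13 11 10 7 3)(4 8 6 9)| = 12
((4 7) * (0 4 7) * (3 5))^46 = ((7)(0 4)(3 5))^46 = (7)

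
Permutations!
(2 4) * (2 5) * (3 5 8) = (2 4 8 3 5) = [0, 1, 4, 5, 8, 2, 6, 7, 3]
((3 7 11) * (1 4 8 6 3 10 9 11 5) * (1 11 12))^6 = (1 5 4 11 8 10 6 9 3 12 7)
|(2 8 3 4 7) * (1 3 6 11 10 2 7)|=|(1 3 4)(2 8 6 11 10)|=15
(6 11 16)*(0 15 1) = (0 15 1)(6 11 16) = [15, 0, 2, 3, 4, 5, 11, 7, 8, 9, 10, 16, 12, 13, 14, 1, 6]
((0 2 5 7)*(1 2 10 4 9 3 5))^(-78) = (0 7 5 3 9 4 10)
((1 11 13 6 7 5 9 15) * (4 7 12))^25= (1 4)(5 13)(6 9)(7 11)(12 15)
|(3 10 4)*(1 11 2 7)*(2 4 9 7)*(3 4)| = 6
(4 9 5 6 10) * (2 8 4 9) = (2 8 4)(5 6 10 9) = [0, 1, 8, 3, 2, 6, 10, 7, 4, 5, 9]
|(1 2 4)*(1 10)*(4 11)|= 5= |(1 2 11 4 10)|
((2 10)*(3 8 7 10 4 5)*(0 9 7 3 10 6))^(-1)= (0 6 7 9)(2 10 5 4)(3 8)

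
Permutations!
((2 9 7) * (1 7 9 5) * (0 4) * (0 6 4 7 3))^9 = (9)(0 5)(1 7)(2 3)(4 6) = ((9)(0 7 2 5 1 3)(4 6))^9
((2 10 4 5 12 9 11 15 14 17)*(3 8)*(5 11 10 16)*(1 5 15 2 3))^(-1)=((1 5 12 9 10 4 11 2 16 15 14 17 3 8))^(-1)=(1 8 3 17 14 15 16 2 11 4 10 9 12 5)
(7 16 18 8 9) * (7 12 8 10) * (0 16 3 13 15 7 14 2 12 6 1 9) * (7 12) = [16, 9, 7, 13, 4, 5, 1, 3, 0, 6, 14, 11, 8, 15, 2, 12, 18, 17, 10] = (0 16 18 10 14 2 7 3 13 15 12 8)(1 9 6)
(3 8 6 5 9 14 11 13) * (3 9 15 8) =(5 15 8 6)(9 14 11 13) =[0, 1, 2, 3, 4, 15, 5, 7, 6, 14, 10, 13, 12, 9, 11, 8]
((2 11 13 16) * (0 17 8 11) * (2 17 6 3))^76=(8 11 13 16 17)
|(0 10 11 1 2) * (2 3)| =|(0 10 11 1 3 2)| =6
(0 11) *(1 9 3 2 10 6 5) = [11, 9, 10, 2, 4, 1, 5, 7, 8, 3, 6, 0] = (0 11)(1 9 3 2 10 6 5)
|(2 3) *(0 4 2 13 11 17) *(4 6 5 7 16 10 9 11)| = |(0 6 5 7 16 10 9 11 17)(2 3 13 4)| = 36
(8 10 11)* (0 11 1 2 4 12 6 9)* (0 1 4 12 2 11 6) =[6, 11, 12, 3, 2, 5, 9, 7, 10, 1, 4, 8, 0] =(0 6 9 1 11 8 10 4 2 12)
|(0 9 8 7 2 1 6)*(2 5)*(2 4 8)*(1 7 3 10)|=|(0 9 2 7 5 4 8 3 10 1 6)|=11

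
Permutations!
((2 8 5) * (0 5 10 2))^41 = (0 5)(2 10 8)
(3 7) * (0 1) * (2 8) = (0 1)(2 8)(3 7) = [1, 0, 8, 7, 4, 5, 6, 3, 2]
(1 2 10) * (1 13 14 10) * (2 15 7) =(1 15 7 2)(10 13 14) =[0, 15, 1, 3, 4, 5, 6, 2, 8, 9, 13, 11, 12, 14, 10, 7]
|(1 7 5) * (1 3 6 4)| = 6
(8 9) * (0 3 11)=(0 3 11)(8 9)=[3, 1, 2, 11, 4, 5, 6, 7, 9, 8, 10, 0]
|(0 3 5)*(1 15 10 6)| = |(0 3 5)(1 15 10 6)| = 12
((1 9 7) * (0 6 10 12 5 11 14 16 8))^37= (0 6 10 12 5 11 14 16 8)(1 9 7)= ((0 6 10 12 5 11 14 16 8)(1 9 7))^37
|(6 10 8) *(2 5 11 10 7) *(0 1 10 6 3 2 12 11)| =|(0 1 10 8 3 2 5)(6 7 12 11)| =28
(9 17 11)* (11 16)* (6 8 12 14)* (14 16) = (6 8 12 16 11 9 17 14) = [0, 1, 2, 3, 4, 5, 8, 7, 12, 17, 10, 9, 16, 13, 6, 15, 11, 14]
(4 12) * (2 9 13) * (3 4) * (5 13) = (2 9 5 13)(3 4 12) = [0, 1, 9, 4, 12, 13, 6, 7, 8, 5, 10, 11, 3, 2]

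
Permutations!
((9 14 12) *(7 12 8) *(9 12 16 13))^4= (7 14 13)(8 9 16)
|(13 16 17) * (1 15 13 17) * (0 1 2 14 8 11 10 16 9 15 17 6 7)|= |(0 1 17 6 7)(2 14 8 11 10 16)(9 15 13)|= 30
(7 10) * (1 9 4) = (1 9 4)(7 10) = [0, 9, 2, 3, 1, 5, 6, 10, 8, 4, 7]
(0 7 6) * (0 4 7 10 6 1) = (0 10 6 4 7 1) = [10, 0, 2, 3, 7, 5, 4, 1, 8, 9, 6]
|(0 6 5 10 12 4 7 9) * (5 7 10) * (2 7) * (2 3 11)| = 21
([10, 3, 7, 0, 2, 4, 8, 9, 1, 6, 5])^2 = (0 5 2 9 8 3 10 4 7 6 1)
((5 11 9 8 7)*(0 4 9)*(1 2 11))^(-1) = ((0 4 9 8 7 5 1 2 11))^(-1) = (0 11 2 1 5 7 8 9 4)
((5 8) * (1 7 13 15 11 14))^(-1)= ((1 7 13 15 11 14)(5 8))^(-1)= (1 14 11 15 13 7)(5 8)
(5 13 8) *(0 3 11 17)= (0 3 11 17)(5 13 8)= [3, 1, 2, 11, 4, 13, 6, 7, 5, 9, 10, 17, 12, 8, 14, 15, 16, 0]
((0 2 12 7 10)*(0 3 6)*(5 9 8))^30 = (0 12 10 6 2 7 3)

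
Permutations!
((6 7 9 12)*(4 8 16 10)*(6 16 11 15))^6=((4 8 11 15 6 7 9 12 16 10))^6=(4 9 11 16 6)(7 8 12 15 10)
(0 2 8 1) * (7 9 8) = (0 2 7 9 8 1) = [2, 0, 7, 3, 4, 5, 6, 9, 1, 8]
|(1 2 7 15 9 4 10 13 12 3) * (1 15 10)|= |(1 2 7 10 13 12 3 15 9 4)|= 10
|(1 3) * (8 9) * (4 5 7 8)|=10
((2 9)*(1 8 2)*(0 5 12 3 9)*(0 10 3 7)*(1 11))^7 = ((0 5 12 7)(1 8 2 10 3 9 11))^7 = (0 7 12 5)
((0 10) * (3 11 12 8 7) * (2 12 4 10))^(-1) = (0 10 4 11 3 7 8 12 2)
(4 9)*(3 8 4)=[0, 1, 2, 8, 9, 5, 6, 7, 4, 3]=(3 8 4 9)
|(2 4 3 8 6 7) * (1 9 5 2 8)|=|(1 9 5 2 4 3)(6 7 8)|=6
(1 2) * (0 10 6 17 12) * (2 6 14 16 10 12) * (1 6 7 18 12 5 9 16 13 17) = (0 5 9 16 10 14 13 17 2 6 1 7 18 12) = [5, 7, 6, 3, 4, 9, 1, 18, 8, 16, 14, 11, 0, 17, 13, 15, 10, 2, 12]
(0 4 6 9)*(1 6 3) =[4, 6, 2, 1, 3, 5, 9, 7, 8, 0] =(0 4 3 1 6 9)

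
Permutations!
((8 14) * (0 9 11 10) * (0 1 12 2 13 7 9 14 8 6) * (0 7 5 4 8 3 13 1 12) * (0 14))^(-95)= (1 9 2 7 12 6 10 14 11)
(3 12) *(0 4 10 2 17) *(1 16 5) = (0 4 10 2 17)(1 16 5)(3 12) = [4, 16, 17, 12, 10, 1, 6, 7, 8, 9, 2, 11, 3, 13, 14, 15, 5, 0]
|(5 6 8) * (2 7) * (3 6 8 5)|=|(2 7)(3 6 5 8)|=4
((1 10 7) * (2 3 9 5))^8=((1 10 7)(2 3 9 5))^8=(1 7 10)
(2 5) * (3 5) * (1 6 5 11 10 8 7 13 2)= (1 6 5)(2 3 11 10 8 7 13)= [0, 6, 3, 11, 4, 1, 5, 13, 7, 9, 8, 10, 12, 2]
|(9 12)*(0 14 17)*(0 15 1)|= 10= |(0 14 17 15 1)(9 12)|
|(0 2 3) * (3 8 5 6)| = |(0 2 8 5 6 3)| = 6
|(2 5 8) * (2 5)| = |(5 8)| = 2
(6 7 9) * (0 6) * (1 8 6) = (0 1 8 6 7 9) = [1, 8, 2, 3, 4, 5, 7, 9, 6, 0]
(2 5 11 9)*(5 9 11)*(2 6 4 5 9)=(11)(4 5 9 6)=[0, 1, 2, 3, 5, 9, 4, 7, 8, 6, 10, 11]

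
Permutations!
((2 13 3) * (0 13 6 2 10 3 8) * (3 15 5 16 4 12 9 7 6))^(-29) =((0 13 8)(2 3 10 15 5 16 4 12 9 7 6))^(-29) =(0 13 8)(2 5 9 3 16 7 10 4 6 15 12)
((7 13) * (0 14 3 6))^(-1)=(0 6 3 14)(7 13)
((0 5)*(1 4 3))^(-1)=((0 5)(1 4 3))^(-1)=(0 5)(1 3 4)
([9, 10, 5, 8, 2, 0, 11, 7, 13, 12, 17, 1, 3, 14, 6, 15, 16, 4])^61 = [9, 10, 5, 8, 2, 0, 11, 7, 13, 12, 17, 1, 3, 14, 6, 15, 16, 4]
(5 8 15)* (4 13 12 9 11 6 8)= (4 13 12 9 11 6 8 15 5)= [0, 1, 2, 3, 13, 4, 8, 7, 15, 11, 10, 6, 9, 12, 14, 5]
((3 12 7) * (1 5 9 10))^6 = (12)(1 9)(5 10)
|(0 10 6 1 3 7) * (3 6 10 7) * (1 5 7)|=5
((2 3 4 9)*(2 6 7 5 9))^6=((2 3 4)(5 9 6 7))^6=(5 6)(7 9)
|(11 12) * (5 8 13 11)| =5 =|(5 8 13 11 12)|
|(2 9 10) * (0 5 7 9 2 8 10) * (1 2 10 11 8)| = 12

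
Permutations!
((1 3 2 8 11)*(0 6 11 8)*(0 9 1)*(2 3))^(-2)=(0 6 11)(1 2 9)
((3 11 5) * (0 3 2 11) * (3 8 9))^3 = ((0 8 9 3)(2 11 5))^3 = (11)(0 3 9 8)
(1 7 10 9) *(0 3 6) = (0 3 6)(1 7 10 9) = [3, 7, 2, 6, 4, 5, 0, 10, 8, 1, 9]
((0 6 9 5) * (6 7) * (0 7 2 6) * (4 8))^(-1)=(0 7 5 9 6 2)(4 8)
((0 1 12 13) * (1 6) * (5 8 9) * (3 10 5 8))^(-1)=(0 13 12 1 6)(3 5 10)(8 9)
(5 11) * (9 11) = [0, 1, 2, 3, 4, 9, 6, 7, 8, 11, 10, 5] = (5 9 11)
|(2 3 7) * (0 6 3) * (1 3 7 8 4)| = |(0 6 7 2)(1 3 8 4)| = 4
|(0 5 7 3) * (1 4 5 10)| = 7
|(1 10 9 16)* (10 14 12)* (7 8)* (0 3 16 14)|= 4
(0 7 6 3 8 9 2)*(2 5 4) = (0 7 6 3 8 9 5 4 2) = [7, 1, 0, 8, 2, 4, 3, 6, 9, 5]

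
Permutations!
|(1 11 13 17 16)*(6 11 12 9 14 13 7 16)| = |(1 12 9 14 13 17 6 11 7 16)| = 10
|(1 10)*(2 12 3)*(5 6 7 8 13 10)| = 21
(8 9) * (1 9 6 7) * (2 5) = (1 9 8 6 7)(2 5) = [0, 9, 5, 3, 4, 2, 7, 1, 6, 8]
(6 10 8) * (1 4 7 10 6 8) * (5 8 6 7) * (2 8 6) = [0, 4, 8, 3, 5, 6, 7, 10, 2, 9, 1] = (1 4 5 6 7 10)(2 8)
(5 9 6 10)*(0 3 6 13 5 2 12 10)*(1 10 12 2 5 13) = (13)(0 3 6)(1 10 5 9) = [3, 10, 2, 6, 4, 9, 0, 7, 8, 1, 5, 11, 12, 13]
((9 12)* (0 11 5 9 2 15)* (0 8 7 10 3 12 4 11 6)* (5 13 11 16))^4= ((0 6)(2 15 8 7 10 3 12)(4 16 5 9)(11 13))^4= (16)(2 10 15 3 8 12 7)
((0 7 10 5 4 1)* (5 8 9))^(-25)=(0 1 4 5 9 8 10 7)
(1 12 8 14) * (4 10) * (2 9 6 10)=(1 12 8 14)(2 9 6 10 4)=[0, 12, 9, 3, 2, 5, 10, 7, 14, 6, 4, 11, 8, 13, 1]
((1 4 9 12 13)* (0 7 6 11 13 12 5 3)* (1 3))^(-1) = (0 3 13 11 6 7)(1 5 9 4) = ((0 7 6 11 13 3)(1 4 9 5))^(-1)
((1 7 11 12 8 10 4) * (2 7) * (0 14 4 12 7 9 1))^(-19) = (0 4 14)(1 9 2)(7 11)(8 12 10)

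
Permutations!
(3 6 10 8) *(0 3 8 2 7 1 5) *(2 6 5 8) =[3, 8, 7, 5, 4, 0, 10, 1, 2, 9, 6] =(0 3 5)(1 8 2 7)(6 10)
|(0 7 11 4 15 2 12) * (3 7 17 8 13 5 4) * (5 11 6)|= 13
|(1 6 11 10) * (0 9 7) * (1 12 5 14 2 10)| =15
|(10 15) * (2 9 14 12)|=4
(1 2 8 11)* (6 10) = (1 2 8 11)(6 10) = [0, 2, 8, 3, 4, 5, 10, 7, 11, 9, 6, 1]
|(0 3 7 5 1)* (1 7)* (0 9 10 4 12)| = |(0 3 1 9 10 4 12)(5 7)| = 14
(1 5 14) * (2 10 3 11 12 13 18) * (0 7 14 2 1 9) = (0 7 14 9)(1 5 2 10 3 11 12 13 18) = [7, 5, 10, 11, 4, 2, 6, 14, 8, 0, 3, 12, 13, 18, 9, 15, 16, 17, 1]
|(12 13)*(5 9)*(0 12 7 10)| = |(0 12 13 7 10)(5 9)| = 10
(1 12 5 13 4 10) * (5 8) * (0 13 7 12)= (0 13 4 10 1)(5 7 12 8)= [13, 0, 2, 3, 10, 7, 6, 12, 5, 9, 1, 11, 8, 4]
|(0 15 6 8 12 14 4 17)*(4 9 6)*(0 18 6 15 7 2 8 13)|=13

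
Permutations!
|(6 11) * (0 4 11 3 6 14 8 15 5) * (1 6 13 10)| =35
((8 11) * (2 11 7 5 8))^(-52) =((2 11)(5 8 7))^(-52) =(11)(5 7 8)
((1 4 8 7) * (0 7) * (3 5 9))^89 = (0 8 4 1 7)(3 9 5)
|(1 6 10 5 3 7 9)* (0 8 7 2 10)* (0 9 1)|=|(0 8 7 1 6 9)(2 10 5 3)|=12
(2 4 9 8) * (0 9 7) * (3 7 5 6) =(0 9 8 2 4 5 6 3 7) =[9, 1, 4, 7, 5, 6, 3, 0, 2, 8]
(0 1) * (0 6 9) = (0 1 6 9) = [1, 6, 2, 3, 4, 5, 9, 7, 8, 0]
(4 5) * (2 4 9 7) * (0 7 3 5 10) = [7, 1, 4, 5, 10, 9, 6, 2, 8, 3, 0] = (0 7 2 4 10)(3 5 9)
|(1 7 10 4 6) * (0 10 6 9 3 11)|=6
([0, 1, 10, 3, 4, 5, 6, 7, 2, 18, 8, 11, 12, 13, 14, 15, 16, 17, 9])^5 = [0, 1, 8, 3, 4, 5, 6, 7, 10, 18, 2, 11, 12, 13, 14, 15, 16, 17, 9]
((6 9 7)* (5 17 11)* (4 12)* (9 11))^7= (4 12)(5 17 9 7 6 11)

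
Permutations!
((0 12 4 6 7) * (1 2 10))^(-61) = ((0 12 4 6 7)(1 2 10))^(-61) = (0 7 6 4 12)(1 10 2)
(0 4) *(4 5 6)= [5, 1, 2, 3, 0, 6, 4]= (0 5 6 4)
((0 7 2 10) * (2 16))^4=(0 10 2 16 7)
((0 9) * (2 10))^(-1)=(0 9)(2 10)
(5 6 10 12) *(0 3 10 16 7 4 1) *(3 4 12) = [4, 0, 2, 10, 1, 6, 16, 12, 8, 9, 3, 11, 5, 13, 14, 15, 7] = (0 4 1)(3 10)(5 6 16 7 12)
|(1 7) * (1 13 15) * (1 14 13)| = |(1 7)(13 15 14)| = 6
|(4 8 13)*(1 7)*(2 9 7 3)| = 15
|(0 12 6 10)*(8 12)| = |(0 8 12 6 10)| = 5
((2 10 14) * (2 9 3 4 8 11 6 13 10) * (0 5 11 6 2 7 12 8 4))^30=(0 7 13 3 2 6 9 11 8 14 5 12 10)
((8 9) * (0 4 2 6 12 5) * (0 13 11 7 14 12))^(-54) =(14)(0 2)(4 6)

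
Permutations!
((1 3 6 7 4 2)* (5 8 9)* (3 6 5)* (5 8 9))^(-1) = (1 2 4 7 6)(3 9 5 8)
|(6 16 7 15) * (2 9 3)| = 12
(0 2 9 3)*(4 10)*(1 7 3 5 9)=(0 2 1 7 3)(4 10)(5 9)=[2, 7, 1, 0, 10, 9, 6, 3, 8, 5, 4]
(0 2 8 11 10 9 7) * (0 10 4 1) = (0 2 8 11 4 1)(7 10 9) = [2, 0, 8, 3, 1, 5, 6, 10, 11, 7, 9, 4]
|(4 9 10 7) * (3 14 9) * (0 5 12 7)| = |(0 5 12 7 4 3 14 9 10)| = 9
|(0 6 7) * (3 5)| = |(0 6 7)(3 5)| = 6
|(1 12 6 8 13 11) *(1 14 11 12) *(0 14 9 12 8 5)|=|(0 14 11 9 12 6 5)(8 13)|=14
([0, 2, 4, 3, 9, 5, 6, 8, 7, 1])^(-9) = [0, 9, 1, 3, 2, 5, 6, 8, 7, 4]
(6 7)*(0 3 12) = (0 3 12)(6 7) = [3, 1, 2, 12, 4, 5, 7, 6, 8, 9, 10, 11, 0]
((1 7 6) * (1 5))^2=(1 6)(5 7)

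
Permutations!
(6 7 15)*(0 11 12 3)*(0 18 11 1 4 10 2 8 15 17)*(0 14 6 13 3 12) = (0 1 4 10 2 8 15 13 3 18 11)(6 7 17 14) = [1, 4, 8, 18, 10, 5, 7, 17, 15, 9, 2, 0, 12, 3, 6, 13, 16, 14, 11]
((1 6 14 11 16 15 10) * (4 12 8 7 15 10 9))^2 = ((1 6 14 11 16 10)(4 12 8 7 15 9))^2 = (1 14 16)(4 8 15)(6 11 10)(7 9 12)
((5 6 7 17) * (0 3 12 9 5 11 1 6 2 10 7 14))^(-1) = (0 14 6 1 11 17 7 10 2 5 9 12 3)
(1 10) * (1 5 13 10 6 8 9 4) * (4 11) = (1 6 8 9 11 4)(5 13 10) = [0, 6, 2, 3, 1, 13, 8, 7, 9, 11, 5, 4, 12, 10]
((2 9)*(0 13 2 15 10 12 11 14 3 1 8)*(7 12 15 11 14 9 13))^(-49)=(2 13)(9 11)(10 15)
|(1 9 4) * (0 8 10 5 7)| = 15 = |(0 8 10 5 7)(1 9 4)|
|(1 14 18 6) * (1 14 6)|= 4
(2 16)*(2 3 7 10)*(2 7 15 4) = (2 16 3 15 4)(7 10) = [0, 1, 16, 15, 2, 5, 6, 10, 8, 9, 7, 11, 12, 13, 14, 4, 3]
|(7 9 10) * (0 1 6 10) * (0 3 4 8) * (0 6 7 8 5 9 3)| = 21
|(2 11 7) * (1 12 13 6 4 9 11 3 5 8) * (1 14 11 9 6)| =42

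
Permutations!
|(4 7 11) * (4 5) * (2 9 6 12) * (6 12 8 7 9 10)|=10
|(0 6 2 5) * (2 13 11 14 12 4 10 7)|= |(0 6 13 11 14 12 4 10 7 2 5)|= 11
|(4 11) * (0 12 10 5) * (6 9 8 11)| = 20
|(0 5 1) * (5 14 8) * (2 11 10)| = |(0 14 8 5 1)(2 11 10)| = 15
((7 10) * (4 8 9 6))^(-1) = (4 6 9 8)(7 10)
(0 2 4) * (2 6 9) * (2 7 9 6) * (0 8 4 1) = [2, 0, 1, 3, 8, 5, 6, 9, 4, 7] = (0 2 1)(4 8)(7 9)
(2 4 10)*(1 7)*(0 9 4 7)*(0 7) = (0 9 4 10 2)(1 7) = [9, 7, 0, 3, 10, 5, 6, 1, 8, 4, 2]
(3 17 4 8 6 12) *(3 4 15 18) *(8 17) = (3 8 6 12 4 17 15 18) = [0, 1, 2, 8, 17, 5, 12, 7, 6, 9, 10, 11, 4, 13, 14, 18, 16, 15, 3]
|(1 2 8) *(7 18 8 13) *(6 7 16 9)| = |(1 2 13 16 9 6 7 18 8)| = 9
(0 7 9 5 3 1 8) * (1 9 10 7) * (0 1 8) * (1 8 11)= (0 11 1)(3 9 5)(7 10)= [11, 0, 2, 9, 4, 3, 6, 10, 8, 5, 7, 1]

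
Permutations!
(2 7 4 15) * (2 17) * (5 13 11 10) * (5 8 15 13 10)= (2 7 4 13 11 5 10 8 15 17)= [0, 1, 7, 3, 13, 10, 6, 4, 15, 9, 8, 5, 12, 11, 14, 17, 16, 2]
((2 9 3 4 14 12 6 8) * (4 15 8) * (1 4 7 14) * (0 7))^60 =(15)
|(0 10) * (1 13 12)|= 6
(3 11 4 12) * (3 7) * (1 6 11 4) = (1 6 11)(3 4 12 7) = [0, 6, 2, 4, 12, 5, 11, 3, 8, 9, 10, 1, 7]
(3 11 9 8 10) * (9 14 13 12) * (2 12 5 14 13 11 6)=(2 12 9 8 10 3 6)(5 14 11 13)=[0, 1, 12, 6, 4, 14, 2, 7, 10, 8, 3, 13, 9, 5, 11]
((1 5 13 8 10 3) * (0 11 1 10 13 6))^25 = (3 10)(8 13)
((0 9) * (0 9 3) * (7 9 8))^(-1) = (0 3)(7 8 9)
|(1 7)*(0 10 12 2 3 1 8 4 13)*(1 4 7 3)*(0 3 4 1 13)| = 8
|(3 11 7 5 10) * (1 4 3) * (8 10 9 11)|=20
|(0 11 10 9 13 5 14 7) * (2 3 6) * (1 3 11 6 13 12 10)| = |(0 6 2 11 1 3 13 5 14 7)(9 12 10)| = 30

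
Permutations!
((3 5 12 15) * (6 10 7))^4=(15)(6 10 7)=((3 5 12 15)(6 10 7))^4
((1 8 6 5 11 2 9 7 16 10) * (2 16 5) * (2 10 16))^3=(16)(1 10 6 8)(2 5 9 11 7)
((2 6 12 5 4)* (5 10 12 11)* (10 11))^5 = ((2 6 10 12 11 5 4))^5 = (2 5 12 6 4 11 10)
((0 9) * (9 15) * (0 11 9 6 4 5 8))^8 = ((0 15 6 4 5 8)(9 11))^8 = (0 6 5)(4 8 15)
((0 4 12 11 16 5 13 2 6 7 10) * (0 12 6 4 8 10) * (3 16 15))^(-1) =((0 8 10 12 11 15 3 16 5 13 2 4 6 7))^(-1) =(0 7 6 4 2 13 5 16 3 15 11 12 10 8)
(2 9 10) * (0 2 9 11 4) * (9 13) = (0 2 11 4)(9 10 13) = [2, 1, 11, 3, 0, 5, 6, 7, 8, 10, 13, 4, 12, 9]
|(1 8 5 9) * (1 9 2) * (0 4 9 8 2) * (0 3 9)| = 4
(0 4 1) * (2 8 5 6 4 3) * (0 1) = (0 3 2 8 5 6 4) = [3, 1, 8, 2, 0, 6, 4, 7, 5]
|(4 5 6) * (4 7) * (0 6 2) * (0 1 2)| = |(0 6 7 4 5)(1 2)| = 10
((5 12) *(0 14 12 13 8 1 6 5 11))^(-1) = (0 11 12 14)(1 8 13 5 6)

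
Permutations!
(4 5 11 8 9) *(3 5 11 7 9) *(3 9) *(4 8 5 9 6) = [0, 1, 2, 9, 11, 7, 4, 3, 6, 8, 10, 5] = (3 9 8 6 4 11 5 7)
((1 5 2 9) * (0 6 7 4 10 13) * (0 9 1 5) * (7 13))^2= ((0 6 13 9 5 2 1)(4 10 7))^2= (0 13 5 1 6 9 2)(4 7 10)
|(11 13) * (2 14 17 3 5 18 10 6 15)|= |(2 14 17 3 5 18 10 6 15)(11 13)|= 18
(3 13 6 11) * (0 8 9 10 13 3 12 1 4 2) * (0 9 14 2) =(0 8 14 2 9 10 13 6 11 12 1 4) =[8, 4, 9, 3, 0, 5, 11, 7, 14, 10, 13, 12, 1, 6, 2]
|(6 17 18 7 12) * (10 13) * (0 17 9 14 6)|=30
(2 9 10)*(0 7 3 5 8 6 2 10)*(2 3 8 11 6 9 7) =(0 2 7 8 9)(3 5 11 6) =[2, 1, 7, 5, 4, 11, 3, 8, 9, 0, 10, 6]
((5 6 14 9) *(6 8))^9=(5 9 14 6 8)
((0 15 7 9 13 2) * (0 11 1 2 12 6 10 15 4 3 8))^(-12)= ((0 4 3 8)(1 2 11)(6 10 15 7 9 13 12))^(-12)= (6 15 9 12 10 7 13)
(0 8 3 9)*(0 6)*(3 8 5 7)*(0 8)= [5, 1, 2, 9, 4, 7, 8, 3, 0, 6]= (0 5 7 3 9 6 8)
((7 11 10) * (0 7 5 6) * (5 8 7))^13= (0 5 6)(7 11 10 8)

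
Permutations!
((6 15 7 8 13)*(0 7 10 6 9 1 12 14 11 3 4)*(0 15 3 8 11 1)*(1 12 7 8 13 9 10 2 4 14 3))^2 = (0 9 8)(1 11 10)(2 15 4)(3 12 14)(6 7 13)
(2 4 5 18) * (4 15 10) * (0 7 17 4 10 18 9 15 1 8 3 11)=(0 7 17 4 5 9 15 18 2 1 8 3 11)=[7, 8, 1, 11, 5, 9, 6, 17, 3, 15, 10, 0, 12, 13, 14, 18, 16, 4, 2]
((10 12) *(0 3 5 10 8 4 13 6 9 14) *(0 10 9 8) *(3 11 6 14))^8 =((0 11 6 8 4 13 14 10 12)(3 5 9))^8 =(0 12 10 14 13 4 8 6 11)(3 9 5)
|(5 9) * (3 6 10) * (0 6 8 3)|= 6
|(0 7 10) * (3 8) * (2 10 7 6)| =4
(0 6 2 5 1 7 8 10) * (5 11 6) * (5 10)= (0 10)(1 7 8 5)(2 11 6)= [10, 7, 11, 3, 4, 1, 2, 8, 5, 9, 0, 6]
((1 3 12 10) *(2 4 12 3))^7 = (1 4 10 2 12)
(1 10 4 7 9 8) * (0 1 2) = (0 1 10 4 7 9 8 2) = [1, 10, 0, 3, 7, 5, 6, 9, 2, 8, 4]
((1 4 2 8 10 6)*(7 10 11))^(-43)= (1 7 2 6 11 4 10 8)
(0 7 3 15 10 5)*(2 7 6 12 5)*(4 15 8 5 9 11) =(0 6 12 9 11 4 15 10 2 7 3 8 5) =[6, 1, 7, 8, 15, 0, 12, 3, 5, 11, 2, 4, 9, 13, 14, 10]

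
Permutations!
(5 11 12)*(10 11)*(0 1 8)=(0 1 8)(5 10 11 12)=[1, 8, 2, 3, 4, 10, 6, 7, 0, 9, 11, 12, 5]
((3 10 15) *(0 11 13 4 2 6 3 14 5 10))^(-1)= ((0 11 13 4 2 6 3)(5 10 15 14))^(-1)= (0 3 6 2 4 13 11)(5 14 15 10)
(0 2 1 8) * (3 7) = (0 2 1 8)(3 7) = [2, 8, 1, 7, 4, 5, 6, 3, 0]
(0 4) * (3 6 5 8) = (0 4)(3 6 5 8) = [4, 1, 2, 6, 0, 8, 5, 7, 3]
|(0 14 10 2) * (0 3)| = |(0 14 10 2 3)| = 5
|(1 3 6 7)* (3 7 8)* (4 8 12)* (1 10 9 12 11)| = |(1 7 10 9 12 4 8 3 6 11)| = 10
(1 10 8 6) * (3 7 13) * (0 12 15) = (0 12 15)(1 10 8 6)(3 7 13) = [12, 10, 2, 7, 4, 5, 1, 13, 6, 9, 8, 11, 15, 3, 14, 0]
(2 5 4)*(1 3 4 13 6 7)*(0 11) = (0 11)(1 3 4 2 5 13 6 7) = [11, 3, 5, 4, 2, 13, 7, 1, 8, 9, 10, 0, 12, 6]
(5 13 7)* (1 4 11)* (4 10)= (1 10 4 11)(5 13 7)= [0, 10, 2, 3, 11, 13, 6, 5, 8, 9, 4, 1, 12, 7]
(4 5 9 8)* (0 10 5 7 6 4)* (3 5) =(0 10 3 5 9 8)(4 7 6) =[10, 1, 2, 5, 7, 9, 4, 6, 0, 8, 3]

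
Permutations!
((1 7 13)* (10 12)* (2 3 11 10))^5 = ((1 7 13)(2 3 11 10 12))^5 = (1 13 7)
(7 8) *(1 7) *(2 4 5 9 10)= (1 7 8)(2 4 5 9 10)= [0, 7, 4, 3, 5, 9, 6, 8, 1, 10, 2]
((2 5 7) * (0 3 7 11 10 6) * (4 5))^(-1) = (0 6 10 11 5 4 2 7 3)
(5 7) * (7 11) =(5 11 7) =[0, 1, 2, 3, 4, 11, 6, 5, 8, 9, 10, 7]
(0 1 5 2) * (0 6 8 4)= (0 1 5 2 6 8 4)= [1, 5, 6, 3, 0, 2, 8, 7, 4]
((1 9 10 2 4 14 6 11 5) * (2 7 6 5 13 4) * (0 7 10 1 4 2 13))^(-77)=(0 11 6 7)(1 9)(2 13)(4 14 5)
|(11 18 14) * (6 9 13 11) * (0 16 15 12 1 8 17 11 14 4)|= 20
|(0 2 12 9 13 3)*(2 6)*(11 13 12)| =6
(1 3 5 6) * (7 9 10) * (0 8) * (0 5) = (0 8 5 6 1 3)(7 9 10) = [8, 3, 2, 0, 4, 6, 1, 9, 5, 10, 7]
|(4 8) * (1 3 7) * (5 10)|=|(1 3 7)(4 8)(5 10)|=6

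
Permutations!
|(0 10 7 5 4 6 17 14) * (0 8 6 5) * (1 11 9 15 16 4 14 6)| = 18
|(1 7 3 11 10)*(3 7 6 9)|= |(1 6 9 3 11 10)|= 6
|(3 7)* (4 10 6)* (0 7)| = |(0 7 3)(4 10 6)| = 3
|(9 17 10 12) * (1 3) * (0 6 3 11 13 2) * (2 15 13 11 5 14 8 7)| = 36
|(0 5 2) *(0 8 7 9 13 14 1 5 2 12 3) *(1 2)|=|(0 1 5 12 3)(2 8 7 9 13 14)|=30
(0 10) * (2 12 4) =(0 10)(2 12 4) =[10, 1, 12, 3, 2, 5, 6, 7, 8, 9, 0, 11, 4]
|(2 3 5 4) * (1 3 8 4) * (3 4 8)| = |(8)(1 4 2 3 5)| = 5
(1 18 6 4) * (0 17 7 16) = (0 17 7 16)(1 18 6 4) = [17, 18, 2, 3, 1, 5, 4, 16, 8, 9, 10, 11, 12, 13, 14, 15, 0, 7, 6]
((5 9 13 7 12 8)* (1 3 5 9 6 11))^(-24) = ((1 3 5 6 11)(7 12 8 9 13))^(-24) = (1 3 5 6 11)(7 12 8 9 13)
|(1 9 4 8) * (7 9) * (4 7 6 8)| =6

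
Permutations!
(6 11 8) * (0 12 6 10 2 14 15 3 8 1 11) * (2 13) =(0 12 6)(1 11)(2 14 15 3 8 10 13) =[12, 11, 14, 8, 4, 5, 0, 7, 10, 9, 13, 1, 6, 2, 15, 3]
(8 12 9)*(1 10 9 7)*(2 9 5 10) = (1 2 9 8 12 7)(5 10) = [0, 2, 9, 3, 4, 10, 6, 1, 12, 8, 5, 11, 7]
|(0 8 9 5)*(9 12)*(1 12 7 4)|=|(0 8 7 4 1 12 9 5)|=8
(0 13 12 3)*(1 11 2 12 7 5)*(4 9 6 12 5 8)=[13, 11, 5, 0, 9, 1, 12, 8, 4, 6, 10, 2, 3, 7]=(0 13 7 8 4 9 6 12 3)(1 11 2 5)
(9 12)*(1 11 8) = (1 11 8)(9 12) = [0, 11, 2, 3, 4, 5, 6, 7, 1, 12, 10, 8, 9]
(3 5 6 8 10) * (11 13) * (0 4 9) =[4, 1, 2, 5, 9, 6, 8, 7, 10, 0, 3, 13, 12, 11] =(0 4 9)(3 5 6 8 10)(11 13)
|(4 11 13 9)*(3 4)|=|(3 4 11 13 9)|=5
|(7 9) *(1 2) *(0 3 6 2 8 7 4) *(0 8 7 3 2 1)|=|(0 2)(1 7 9 4 8 3 6)|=14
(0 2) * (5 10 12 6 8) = (0 2)(5 10 12 6 8) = [2, 1, 0, 3, 4, 10, 8, 7, 5, 9, 12, 11, 6]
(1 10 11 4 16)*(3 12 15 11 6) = (1 10 6 3 12 15 11 4 16) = [0, 10, 2, 12, 16, 5, 3, 7, 8, 9, 6, 4, 15, 13, 14, 11, 1]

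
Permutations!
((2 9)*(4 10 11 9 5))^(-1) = ((2 5 4 10 11 9))^(-1) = (2 9 11 10 4 5)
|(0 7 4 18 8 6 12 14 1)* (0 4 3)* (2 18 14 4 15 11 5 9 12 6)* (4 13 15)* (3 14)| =6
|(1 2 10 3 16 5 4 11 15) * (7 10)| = |(1 2 7 10 3 16 5 4 11 15)| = 10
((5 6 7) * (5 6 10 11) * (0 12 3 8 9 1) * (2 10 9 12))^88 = ((0 2 10 11 5 9 1)(3 8 12)(6 7))^88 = (0 5 2 9 10 1 11)(3 8 12)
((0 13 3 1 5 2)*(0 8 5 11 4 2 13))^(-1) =((1 11 4 2 8 5 13 3))^(-1) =(1 3 13 5 8 2 4 11)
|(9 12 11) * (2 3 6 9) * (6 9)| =5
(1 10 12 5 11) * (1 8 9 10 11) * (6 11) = (1 6 11 8 9 10 12 5) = [0, 6, 2, 3, 4, 1, 11, 7, 9, 10, 12, 8, 5]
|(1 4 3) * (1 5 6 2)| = |(1 4 3 5 6 2)| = 6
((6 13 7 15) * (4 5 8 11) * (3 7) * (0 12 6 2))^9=((0 12 6 13 3 7 15 2)(4 5 8 11))^9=(0 12 6 13 3 7 15 2)(4 5 8 11)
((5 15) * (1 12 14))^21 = ((1 12 14)(5 15))^21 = (5 15)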